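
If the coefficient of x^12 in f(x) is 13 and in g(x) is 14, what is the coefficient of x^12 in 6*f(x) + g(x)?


Scalar multiplication scales coefficients: 6 * 13 = 78.
Then add the g coefficient: 78 + 14
= 92

92


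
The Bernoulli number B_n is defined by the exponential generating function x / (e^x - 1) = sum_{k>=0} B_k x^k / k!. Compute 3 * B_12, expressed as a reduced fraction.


Bernoulli numbers can also be computed recursively via B_0 = 1 and sum_{j=0}^{m} C(m+1, j) B_j = 0 for m >= 1. Odd-index Bernoulli numbers vanish for k >= 3.
Computing B_12 = -691/2730, so 3 * B_12 = 3 * -691/2730 = -691/910.

-691/910


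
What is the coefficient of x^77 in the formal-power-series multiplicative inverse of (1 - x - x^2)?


Let the inverse be f(x) = sum_{k>=0} a_k x^k. From f(x) * (1 - x - x^2) = 1 and matching coefficients:
 x^0: a_0 = 1.
 x^1: a_1 - a_0 = 0, so a_1 = 1.
 x^k (k >= 2): a_k - a_{k-1} - a_{k-2} = 0, i.e. a_k = a_{k-1} + a_{k-2}.
This is the Fibonacci-type recurrence shifted so that a_0 = a_1 = 1.
Iterating: a_0=1, a_1=1, a_2=2, a_3=3, a_4=5, a_5=8, a_6=13, a_7=21, a_8=34, a_9=55, ...
a_77 = 8944394323791464.

8944394323791464


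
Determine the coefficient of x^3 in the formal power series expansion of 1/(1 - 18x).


The geometric series identity gives 1/(1 - c x) = sum_{k>=0} c^k x^k, so the coefficient of x^k is c^k.
Here c = 18 and k = 3.
Computing: 18^3 = 5832

5832


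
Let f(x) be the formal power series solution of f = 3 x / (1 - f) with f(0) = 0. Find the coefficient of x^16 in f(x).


Apply Lagrange inversion: f = 3 x * phi(f) with phi(t) = 1/(1 - t), so
[x^n] f = 3^n * (1/n) [t^(n-1)] phi(t)^n = 3^n * (1/n) [t^(n-1)] (1 - t)^(-n) = 3^n * (1/n) C(2n - 2, n - 1) = 3^n * C_{n-1}.
For n = 16: C_15 = C(30, 15) / 16 = 155117520/16 = 9694845.
With the 3^16 = 43046721 factor, the coefficient is 43046721 * 9694845 = 417331287853245.

417331287853245


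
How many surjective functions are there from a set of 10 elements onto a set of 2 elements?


By inclusion-exclusion on which target elements are missed, the number of surjections from an n-set onto a k-set is
surj(n, k) = sum_{j=0}^{k} (-1)^j C(k, j) (k - j)^n.
Equivalently surj(n, k) = k! * S(n, k), where S(n, k) is the Stirling number of the second kind.
For n = 10, k = 2:
S(10, 2) = 511, so
surj = 2! * 511 = 2 * 511 = 1022.

1022


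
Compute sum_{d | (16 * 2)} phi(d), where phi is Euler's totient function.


First, 16 * 2 = 32. One classical identity is sum_{d | n} phi(d) = n (each k in [1, n] has a unique gcd with n, and among the k's with gcd(k, n) = n/d there are phi(d) of them). So the sum equals 32. We also verify directly:
Divisors of 32: 1, 2, 4, 8, 16, 32.
phi values: 1, 1, 2, 4, 8, 16.
Sum = 32.

32


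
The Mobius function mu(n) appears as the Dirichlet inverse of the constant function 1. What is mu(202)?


202 = 2 * 101 (all distinct primes).
mu(202) = (-1)^2 = 1

1


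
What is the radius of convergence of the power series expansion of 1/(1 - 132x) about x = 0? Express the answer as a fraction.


Expanding 1/(1 - 132x) = sum_{k>=0} 132^k x^k, the series converges when |132x| < 1, i.e., |x| < 1/132.
So the radius of convergence is 1/132 = 1/132.

1/132


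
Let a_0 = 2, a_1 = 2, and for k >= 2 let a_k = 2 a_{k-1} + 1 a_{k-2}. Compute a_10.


Iterating the recurrence forward:
a_0 = 2
a_1 = 2
a_2 = 2*2 + 1*2 = 6
a_3 = 2*6 + 1*2 = 14
a_4 = 2*14 + 1*6 = 34
a_5 = 2*34 + 1*14 = 82
a_6 = 2*82 + 1*34 = 198
a_7 = 2*198 + 1*82 = 478
a_8 = 2*478 + 1*198 = 1154
a_9 = 2*1154 + 1*478 = 2786
a_10 = 2*2786 + 1*1154 = 6726
So a_10 = 6726.

6726


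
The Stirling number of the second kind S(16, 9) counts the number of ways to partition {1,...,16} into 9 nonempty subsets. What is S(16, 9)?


Using the explicit formula S(n,k) = (1/k!) sum_{j=0}^{k} (-1)^(k-j) C(k,j) j^n:
S(16, 9) = 820784250
Equivalently, S(n,k) is n! times the coefficient of x^n in the EGF (e^x - 1)^k / k!.

820784250


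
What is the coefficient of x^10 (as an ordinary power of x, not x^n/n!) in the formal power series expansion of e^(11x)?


The exponential series is e^y = sum_{k>=0} y^k / k!. Substituting y = 11x gives
e^(11x) = sum_{k>=0} 11^k x^k / k!.
So the coefficient of x^n is a^n/n! with a = 11, n = 10:
11^10 / 10! = 25937424601/3628800 = 25937424601/3628800

25937424601/3628800


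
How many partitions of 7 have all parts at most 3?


Using the generating function (1-x)^(-1)(1-x^2)^(-1)(1-x^3)^(-1),
the coefficient of x^7 counts these restricted partitions.
Result = 8

8


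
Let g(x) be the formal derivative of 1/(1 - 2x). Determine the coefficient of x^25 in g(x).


Differentiate termwise: d/dx sum_{k>=0} 2^k x^k = sum_{k>=1} k 2^k x^(k-1) = sum_{j>=0} (j+1) 2^(j+1) x^j.
Equivalently, d/dx [1/(1 - 2x)] = 2/(1 - 2x)^2.
For j = 25: 26 * 2^26 = 26 * 67108864 = 1744830464.

1744830464


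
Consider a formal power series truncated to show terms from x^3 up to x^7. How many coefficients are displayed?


From x^3 to x^7 inclusive, the count is 7 - 3 + 1 = 5.

5


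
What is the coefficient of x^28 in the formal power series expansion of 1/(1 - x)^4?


The negative binomial / multiset identity is
1/(1 - x)^r = sum_{k>=0} C(k + r - 1, r - 1) x^k.
Here r = 4 and k = 28, so the coefficient is
C(28 + 3, 3) = C(31, 3)
= 4495

4495


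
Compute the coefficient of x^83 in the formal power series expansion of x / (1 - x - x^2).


Let f(x) = sum_{k>=0} a_k x^k. Multiplying f(x) * (1 - x - x^2) = x and matching coefficients gives a_0 = 0, a_1 = 1, and a_k = a_{k-1} + a_{k-2} for k >= 2. These are the Fibonacci numbers F_k.
Iterating from F_0 = 0, F_1 = 1:
F_0=0, F_1=1, F_2=1, F_3=2, F_4=3, F_5=5, F_6=8, F_7=13, F_8=21, F_9=34, ...
F_83 = 99194853094755497.

99194853094755497


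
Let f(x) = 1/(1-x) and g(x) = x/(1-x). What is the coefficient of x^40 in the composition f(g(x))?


First simplify the composition: f(g(x)) = 1/(1 - x/(1-x)) = (1-x)/((1-x) - x) = (1-x)/(1-2x).
Now extract the coefficient. Write (1-x)/(1-2x) = 1/(1-2x) - x/(1-2x).
The coefficient of x^n in 1/(1-2x) is 2^n, and in x/(1-2x) is 2^(n-1) (for n >= 1).
So the coefficient of x^40 is 2^40 - 2^39 = 1099511627776 - 549755813888 = 549755813888.

549755813888


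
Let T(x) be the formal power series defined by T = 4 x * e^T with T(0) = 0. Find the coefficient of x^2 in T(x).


Apply the Lagrange inversion formula: if T = 4 x * phi(T) with phi(t) = e^t, then
[x^n] T = 4^n * (1/n) [t^(n-1)] phi(t)^n = 4^n * (1/n) [t^(n-1)] e^(n t) = 4^n * (1/n) * n^(n-1) / (n-1)! = 4^n * n^(n-1) / n!.
When c = 1 this is the Cayley count of rooted labeled trees on n vertices, divided by n!.
For n = 2: 4^2 * 2^1 / 2! = 16 * 2/2 = 16.

16


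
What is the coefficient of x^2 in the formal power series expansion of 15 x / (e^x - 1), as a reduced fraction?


The exponential generating function for Bernoulli numbers is
x / (e^x - 1) = sum_{k>=0} B_k x^k / k!.
So the coefficient of x^2 in 15 x / (e^x - 1) is 15 B_2 / 2!.
Computing: B_2 = 1/6, 2! = 2, giving
15 * 1/6 / 2 = 5/4.

5/4


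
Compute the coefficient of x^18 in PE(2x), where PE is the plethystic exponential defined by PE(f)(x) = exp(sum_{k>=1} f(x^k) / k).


With f(x) = 2x, the exponent is sum_{k>=1} 2 x^k / k = 2 * (-ln(1 - x)). Exponentiating:
PE(2x) = exp(-2 ln(1 - x)) = 1/(1 - x)^2.
By the negative binomial expansion, [x^n] 1/(1 - x)^2 = C(n + 1, 1).
For n = 18: C(19, 1) = 19.

19


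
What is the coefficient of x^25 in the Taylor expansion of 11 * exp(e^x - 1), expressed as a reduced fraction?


exp(e^x - 1) = sum_{k>=0} Bell_k x^k / k!, where Bell_k is the k-th Bell number.
So the coefficient of x^25 is 11 * Bell_25 / 25!.
Computing: Bell_25 = 4638590332229999353 and 25! = 15511210043330985984000000, giving
11 * 4638590332229999353/15511210043330985984000000 = 356814640940769181/108470000303013888000000.

356814640940769181/108470000303013888000000


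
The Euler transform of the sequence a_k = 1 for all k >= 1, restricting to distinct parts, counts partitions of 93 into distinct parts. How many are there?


Partitions of 93 into distinct parts can be computed via generating function.
Product (1+x)(1+x^2)(1+x^3)...
The coefficient of x^93 = 245920

245920


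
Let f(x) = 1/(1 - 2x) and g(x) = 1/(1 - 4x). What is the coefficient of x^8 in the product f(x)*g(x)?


The coefficient of x^n in f*g is the Cauchy product: sum_{k=0}^{n} a^k * b^(n-k).
With a=2, b=4, n=8:
sum_{k=0}^{8} 2^k * 4^(8-k)
= 130816

130816


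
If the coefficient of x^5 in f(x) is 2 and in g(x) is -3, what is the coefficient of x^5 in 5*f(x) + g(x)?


Scalar multiplication scales coefficients: 5 * 2 = 10.
Then add the g coefficient: 10 + -3
= 7

7


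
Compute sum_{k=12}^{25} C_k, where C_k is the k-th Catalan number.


C_12 through C_25: 208012, 742900, 2674440, 9694845, 35357670, 129644790, 477638700, 1767263190, 6564120420, 24466267020, 91482563640, 343059613650, 1289904147324, 4861946401452
Sum = 208012 + 742900 + 2674440 + 9694845 + 35357670 + 129644790 + 477638700 + 1767263190 + 6564120420 + 24466267020 + 91482563640 + 343059613650 + 1289904147324 + 4861946401452
= 6619846338053

6619846338053


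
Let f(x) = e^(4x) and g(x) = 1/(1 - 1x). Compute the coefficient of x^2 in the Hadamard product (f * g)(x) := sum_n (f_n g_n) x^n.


Expanding: f_k = 4^k/k! (from e^(4x)) and g_k = 1^k (from 1/(1 - 1x)). So the Hadamard coefficient (f * g)_k = 4^k 1^k / k! = (4)^k / k!.
For k = 2: 4^2/2! = 16/2 = 8.

8


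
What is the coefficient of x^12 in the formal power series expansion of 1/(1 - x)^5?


The expansion 1/(1 - x)^r = sum_{k>=0} C(k + r - 1, r - 1) x^k follows from the multiset / negative-binomial theorem (or from repeated differentiation of the geometric series).
For r = 5 and k = 12:
C(16, 4) = 20922789888000 / (24 * 479001600) = 1820.

1820


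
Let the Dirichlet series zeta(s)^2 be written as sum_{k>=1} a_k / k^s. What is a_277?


The Dirichlet convolution of the constant function 1 with itself gives (1 * 1)(k) = sum_{d | k} 1 = d(k), the number of positive divisors of k.
Since zeta(s) = sum_{k>=1} 1/k^s, we have zeta(s)^2 = sum_{k>=1} d(k)/k^s, so a_k = d(k).
For k = 277: the divisors are 1, 277.
Count = 2.

2


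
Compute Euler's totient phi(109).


phi(n) counts integers in [1, n] coprime to n. Using the multiplicative formula phi(n) = n * prod_{p | n} (1 - 1/p):
109 = 109, so
phi(109) = 109 * (1 - 1/109) = 108.

108


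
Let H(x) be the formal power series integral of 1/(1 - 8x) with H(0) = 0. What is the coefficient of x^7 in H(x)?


1/(1 - 8x) = sum_{k>=0} 8^k x^k. Integrating termwise with H(0) = 0:
H(x) = sum_{k>=0} 8^k x^(k+1) / (k+1) = sum_{m>=1} 8^(m-1) x^m / m.
For m = 7: 8^6/7 = 262144/7 = 262144/7.

262144/7


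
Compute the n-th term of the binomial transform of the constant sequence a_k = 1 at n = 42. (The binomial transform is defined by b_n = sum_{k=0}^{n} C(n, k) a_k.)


With a_k = 1 for all k, b_n = sum_{k=0}^{n} C(n, k) = 2^n by the binomial theorem.
For n = 42: 2^42 = 4398046511104.

4398046511104


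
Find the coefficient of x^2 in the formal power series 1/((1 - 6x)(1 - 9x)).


By partial fractions or Cauchy convolution:
The coefficient equals sum_{k=0}^{2} 6^k * 9^(2-k).
= 171

171


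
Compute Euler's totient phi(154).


phi(n) counts integers in [1, n] coprime to n. Using the multiplicative formula phi(n) = n * prod_{p | n} (1 - 1/p):
154 = 2 * 7 * 11, so
phi(154) = 154 * (1 - 1/2) * (1 - 1/7) * (1 - 1/11) = 60.

60


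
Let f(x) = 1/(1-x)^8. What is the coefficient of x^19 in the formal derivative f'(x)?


Differentiate: d/dx [ 1/(1-x)^r ] = r / (1-x)^(r+1).
Here r = 8, so f'(x) = 8 / (1-x)^9.
The expansion of 1/(1-x)^(r+1) has coefficient of x^n equal to C(n+r, r).
So the coefficient of x^19 in f'(x) is
8 * C(27, 8) = 8 * 2220075 = 17760600

17760600


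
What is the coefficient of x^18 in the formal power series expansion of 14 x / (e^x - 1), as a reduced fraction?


The exponential generating function for Bernoulli numbers is
x / (e^x - 1) = sum_{k>=0} B_k x^k / k!.
So the coefficient of x^18 in 14 x / (e^x - 1) is 14 B_18 / 18!.
Computing: B_18 = 43867/798, 18! = 6402373705728000, giving
14 * 43867/798 / 6402373705728000 = 43867/364935301226496000.

43867/364935301226496000


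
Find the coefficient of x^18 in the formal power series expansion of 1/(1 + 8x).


Write 1/(1 + c x) = 1/(1 - (-c) x) and apply the geometric-series identity
1/(1 - y) = sum_{k>=0} y^k to get 1/(1 + c x) = sum_{k>=0} (-c)^k x^k.
So the coefficient of x^k is (-c)^k = (-1)^k * c^k.
Here c = 8 and k = 18:
(-8)^18 = 1 * 18014398509481984 = 18014398509481984

18014398509481984


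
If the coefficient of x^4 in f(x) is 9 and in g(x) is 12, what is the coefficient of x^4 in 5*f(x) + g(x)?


Scalar multiplication scales coefficients: 5 * 9 = 45.
Then add the g coefficient: 45 + 12
= 57

57


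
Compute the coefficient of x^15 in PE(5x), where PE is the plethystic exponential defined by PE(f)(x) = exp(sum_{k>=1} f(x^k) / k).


With f(x) = 5x, the exponent is sum_{k>=1} 5 x^k / k = 5 * (-ln(1 - x)). Exponentiating:
PE(5x) = exp(-5 ln(1 - x)) = 1/(1 - x)^5.
By the negative binomial expansion, [x^n] 1/(1 - x)^5 = C(n + 4, 4).
For n = 15: C(19, 4) = 3876.

3876


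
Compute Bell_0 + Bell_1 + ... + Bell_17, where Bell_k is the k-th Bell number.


Recall Bell_k counts set partitions of a k-set (with Bell_0 = 1 by convention).
Bell_0 through Bell_17: 1, 1, 2, 5, 15, 52, 203, 877, 4140, 21147, 115975, 678570, 4213597, 27644437, 190899322, 1382958545, 10480142147, 82864869804
Sum = 1 + 1 + 2 + 5 + 15 + 52 + 203 + 877 + 4140 + 21147 + 115975 + 678570 + 4213597 + 27644437 + 190899322 + 1382958545 + 10480142147 + 82864869804 = 94951548840.

94951548840


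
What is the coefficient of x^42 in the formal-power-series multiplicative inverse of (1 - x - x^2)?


Let the inverse be f(x) = sum_{k>=0} a_k x^k. From f(x) * (1 - x - x^2) = 1 and matching coefficients:
 x^0: a_0 = 1.
 x^1: a_1 - a_0 = 0, so a_1 = 1.
 x^k (k >= 2): a_k - a_{k-1} - a_{k-2} = 0, i.e. a_k = a_{k-1} + a_{k-2}.
This is the Fibonacci-type recurrence shifted so that a_0 = a_1 = 1.
Iterating: a_0=1, a_1=1, a_2=2, a_3=3, a_4=5, a_5=8, a_6=13, a_7=21, a_8=34, a_9=55, ...
a_42 = 433494437.

433494437


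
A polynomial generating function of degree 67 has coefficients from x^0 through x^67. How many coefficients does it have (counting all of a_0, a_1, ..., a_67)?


A polynomial of degree 67 takes the form a_0 + a_1 x + ... + a_67 x^67.
The number of coefficients is 67 + 1 = 68.

68


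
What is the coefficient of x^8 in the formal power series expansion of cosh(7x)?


The Maclaurin series is cosh(t) = sum_{m>=0} t^(2m) / (2m)!, so substituting t = 7x, only even powers of x are nonzero, with coefficient of x^(2m) equal to 7^(2m) / (2m)!.
For x^8 the coefficient is 7^8/8! = 5764801/40320 = 823543/5760.

823543/5760


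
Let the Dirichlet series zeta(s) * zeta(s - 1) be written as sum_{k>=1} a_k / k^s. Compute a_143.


Convolution gives a_k = sum_{d | k} d * 1 = sum_{d | k} d = sigma(k), the sum of positive divisors of k.
For k = 143, the divisors are 1, 11, 13, 143, so
sigma(143) = 1 + 11 + 13 + 143 = 168.

168


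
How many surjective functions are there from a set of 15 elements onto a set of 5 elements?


By inclusion-exclusion on which target elements are missed, the number of surjections from an n-set onto a k-set is
surj(n, k) = sum_{j=0}^{k} (-1)^j C(k, j) (k - j)^n.
Equivalently surj(n, k) = k! * S(n, k), where S(n, k) is the Stirling number of the second kind.
For n = 15, k = 5:
S(15, 5) = 210766920, so
surj = 5! * 210766920 = 120 * 210766920 = 25292030400.

25292030400


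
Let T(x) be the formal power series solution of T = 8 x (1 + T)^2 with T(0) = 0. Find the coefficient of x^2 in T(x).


Apply the Lagrange inversion formula: if T = 8 x * phi(T) with phi(t) = (1 + t)^2, then [x^n] T = 8^n * (1/n) [t^(n-1)] phi(t)^n = 8^n * (1/n) [t^(n-1)] (1 + t)^(2n) = 8^n * (1/n) C(2n, n-1).
Using the identity C(2n, n-1) = C(2n, n) * n / (n+1), the unscaled factor equals C(2n, n) / (n+1) = C_n, the n-th Catalan number.
For n = 2: C_2 = C(4, 2) / 3 = 6/3 = 2.
With the 8^2 = 64 factor, the coefficient is 64 * 2 = 128.

128


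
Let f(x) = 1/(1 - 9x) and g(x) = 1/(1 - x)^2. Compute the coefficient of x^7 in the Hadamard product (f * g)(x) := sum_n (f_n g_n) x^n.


f has coefficients f_k = 9^k. For g = 1/(1 - x)^2 the coefficient is g_k = C(k + 1, 1) = k + 1. The Hadamard coefficient is (f * g)_k = 9^k * (k + 1).
For k = 7: 9^7 * 8 = 4782969 * 8 = 38263752.

38263752


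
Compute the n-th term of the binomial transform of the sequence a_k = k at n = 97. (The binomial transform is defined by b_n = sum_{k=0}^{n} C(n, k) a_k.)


With a_k = k, b_n = sum_{k=0}^{n} C(n, k) k. Using k * C(n, k) = n * C(n-1, k-1) gives b_n = n * sum_{k>=1} C(n-1, k-1) = n * 2^(n-1).
For n = 97: 97 * 2^96 = 97 * 79228162514264337593543950336 = 7685131763883640746573763182592.

7685131763883640746573763182592


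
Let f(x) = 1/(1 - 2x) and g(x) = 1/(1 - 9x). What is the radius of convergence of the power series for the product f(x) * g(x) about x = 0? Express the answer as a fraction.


The radius of 1/(1 - 2x) is 1/2 (nearest singularity at x = 1/2), and the radius of 1/(1 - 9x) is 1/9.
The product f(x)*g(x) = 1/((1 - 2x)(1 - 9x)) has singularities at both 1/2 and 1/9, so its radius of convergence is the distance to the nearest one:
min(1/2, 1/9) = 1/9.

1/9


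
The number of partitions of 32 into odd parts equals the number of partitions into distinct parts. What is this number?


Computing partitions of 32 into odd parts (1, 3, 5, ...):
Using the generating function prod_{k>=0} 1/(1-x^(2k+1)),
the count is 390

390


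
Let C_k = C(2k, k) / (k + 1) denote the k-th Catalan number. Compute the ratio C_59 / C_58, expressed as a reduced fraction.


Using C_k = (2k)! / (k! (k+1)!), the ratio C_{k+1}/C_k simplifies to
C_{k+1}/C_k = [(2k+2)! / ((k+1)! (k+2)!)] * [k! (k+1)! / (2k)!]
 = (2k+2)(2k+1) / ((k+1)(k+2)) = 2(2k+1) / (k+2).
For k = 58: 2(2*58 + 1) / (58 + 2) = 234/60 = 39/10.

39/10


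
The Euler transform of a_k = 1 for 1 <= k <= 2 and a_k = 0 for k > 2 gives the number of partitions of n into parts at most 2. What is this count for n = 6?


Partitions of 6 into parts at most 2:
Using generating function (1-x)^(-1)(1-x^2)^(-1),
the coefficient of x^6 = 4

4


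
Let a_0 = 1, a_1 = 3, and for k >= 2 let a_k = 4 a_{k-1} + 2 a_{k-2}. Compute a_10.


Iterating the recurrence forward:
a_0 = 1
a_1 = 3
a_2 = 4*3 + 2*1 = 14
a_3 = 4*14 + 2*3 = 62
a_4 = 4*62 + 2*14 = 276
a_5 = 4*276 + 2*62 = 1228
a_6 = 4*1228 + 2*276 = 5464
a_7 = 4*5464 + 2*1228 = 24312
a_8 = 4*24312 + 2*5464 = 108176
a_9 = 4*108176 + 2*24312 = 481328
a_10 = 4*481328 + 2*108176 = 2141664
So a_10 = 2141664.

2141664


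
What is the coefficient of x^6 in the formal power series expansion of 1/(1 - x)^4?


The expansion 1/(1 - x)^r = sum_{k>=0} C(k + r - 1, r - 1) x^k follows from the multiset / negative-binomial theorem (or from repeated differentiation of the geometric series).
For r = 4 and k = 6:
C(9, 3) = 362880 / (6 * 720) = 84.

84


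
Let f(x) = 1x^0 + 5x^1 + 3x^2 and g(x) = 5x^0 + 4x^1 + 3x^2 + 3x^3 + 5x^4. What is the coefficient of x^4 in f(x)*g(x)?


Cauchy product at x^4:
1*5 + 5*3 + 3*3
= 29

29


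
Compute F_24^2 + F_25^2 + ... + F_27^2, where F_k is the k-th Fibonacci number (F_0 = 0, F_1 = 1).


There is a standard identity sum_{k=0}^{N} F_k^2 = F_N * F_{N+1} (proved inductively from the telescoping relation F_k^2 = F_k F_{k+1} - F_{k-1} F_k). Then
sum_{k=24}^{27} F_k^2 = F_27 F_28 - F_23 F_24.
Computing: F_27 = 196418, F_28 = 317811, F_23 = 28657, F_24 = 46368.
Sum = 196418 * 317811 - 28657 * 46368 = 61095033222.

61095033222


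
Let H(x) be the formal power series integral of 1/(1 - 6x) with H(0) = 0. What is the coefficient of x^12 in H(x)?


1/(1 - 6x) = sum_{k>=0} 6^k x^k. Integrating termwise with H(0) = 0:
H(x) = sum_{k>=0} 6^k x^(k+1) / (k+1) = sum_{m>=1} 6^(m-1) x^m / m.
For m = 12: 6^11/12 = 362797056/12 = 30233088.

30233088


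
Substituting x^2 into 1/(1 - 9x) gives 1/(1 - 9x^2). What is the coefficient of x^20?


The coefficient of x^(2m) in 1/(1 - 9x^2) is 9^m.
With n = 20 = 2*10, the coefficient is 9^10 = 3486784401.

3486784401


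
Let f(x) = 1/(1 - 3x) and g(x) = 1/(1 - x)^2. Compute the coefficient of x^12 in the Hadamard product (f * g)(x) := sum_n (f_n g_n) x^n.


f has coefficients f_k = 3^k. For g = 1/(1 - x)^2 the coefficient is g_k = C(k + 1, 1) = k + 1. The Hadamard coefficient is (f * g)_k = 3^k * (k + 1).
For k = 12: 3^12 * 13 = 531441 * 13 = 6908733.

6908733


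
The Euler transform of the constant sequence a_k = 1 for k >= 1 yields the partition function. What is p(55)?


The Euler transform converts the sequence a_k = 1 into the number of integer partitions.
Using the recurrence or dynamic programming:
p(55) = 451276

451276


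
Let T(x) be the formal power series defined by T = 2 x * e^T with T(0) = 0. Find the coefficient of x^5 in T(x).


Apply the Lagrange inversion formula: if T = 2 x * phi(T) with phi(t) = e^t, then
[x^n] T = 2^n * (1/n) [t^(n-1)] phi(t)^n = 2^n * (1/n) [t^(n-1)] e^(n t) = 2^n * (1/n) * n^(n-1) / (n-1)! = 2^n * n^(n-1) / n!.
When c = 1 this is the Cayley count of rooted labeled trees on n vertices, divided by n!.
For n = 5: 2^5 * 5^4 / 5! = 32 * 625/120 = 500/3.

500/3


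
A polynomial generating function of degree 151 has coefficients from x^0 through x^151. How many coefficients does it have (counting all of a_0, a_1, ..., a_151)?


A polynomial of degree 151 takes the form a_0 + a_1 x + ... + a_151 x^151.
The number of coefficients is 151 + 1 = 152.

152


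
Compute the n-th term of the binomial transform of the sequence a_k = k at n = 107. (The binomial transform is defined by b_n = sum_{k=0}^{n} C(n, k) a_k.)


With a_k = k, b_n = sum_{k=0}^{n} C(n, k) k. Using k * C(n, k) = n * C(n-1, k-1) gives b_n = n * sum_{k>=1} C(n-1, k-1) = n * 2^(n-1).
For n = 107: 107 * 2^106 = 107 * 81129638414606681695789005144064 = 8680871310362914941449423550414848.

8680871310362914941449423550414848


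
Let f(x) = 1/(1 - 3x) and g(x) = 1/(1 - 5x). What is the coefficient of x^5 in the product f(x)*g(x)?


The coefficient of x^n in f*g is the Cauchy product: sum_{k=0}^{n} a^k * b^(n-k).
With a=3, b=5, n=5:
sum_{k=0}^{5} 3^k * 5^(5-k)
= 7448

7448


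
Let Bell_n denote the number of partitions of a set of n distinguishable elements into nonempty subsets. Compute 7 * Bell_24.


Bell_24 can be computed from the Bell triangle or from Dobinski's identity Bell_n = (1/e) * sum_{k>=0} k^n / k!.
Computing Bell_24 = 445958869294805289.
Then 7 * 445958869294805289 = 3121712085063637023.

3121712085063637023


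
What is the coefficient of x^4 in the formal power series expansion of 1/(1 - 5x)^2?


The general identity 1/(1 - c x)^r = sum_{k>=0} c^k C(k + r - 1, r - 1) x^k follows by substituting y = c x into 1/(1 - y)^r = sum_{k>=0} C(k + r - 1, r - 1) y^k.
For c = 5, r = 2, k = 4:
5^4 * C(5, 1) = 625 * 5 = 3125.

3125


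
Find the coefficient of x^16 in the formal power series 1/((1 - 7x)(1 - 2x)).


By partial fractions or Cauchy convolution:
The coefficient equals sum_{k=0}^{16} 7^k * 2^(16-k).
= 46526102771227

46526102771227


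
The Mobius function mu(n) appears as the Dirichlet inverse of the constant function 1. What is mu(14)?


14 = 2 * 7 (all distinct primes).
mu(14) = (-1)^2 = 1

1


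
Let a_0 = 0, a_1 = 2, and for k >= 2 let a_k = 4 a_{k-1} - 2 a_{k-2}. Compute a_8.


Iterating the recurrence forward:
a_0 = 0
a_1 = 2
a_2 = 4*2 - 2*0 = 8
a_3 = 4*8 - 2*2 = 28
a_4 = 4*28 - 2*8 = 96
a_5 = 4*96 - 2*28 = 328
a_6 = 4*328 - 2*96 = 1120
a_7 = 4*1120 - 2*328 = 3824
a_8 = 4*3824 - 2*1120 = 13056
So a_8 = 13056.

13056


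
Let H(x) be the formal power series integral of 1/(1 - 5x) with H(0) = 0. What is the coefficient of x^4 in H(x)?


1/(1 - 5x) = sum_{k>=0} 5^k x^k. Integrating termwise with H(0) = 0:
H(x) = sum_{k>=0} 5^k x^(k+1) / (k+1) = sum_{m>=1} 5^(m-1) x^m / m.
For m = 4: 5^3/4 = 125/4 = 125/4.

125/4


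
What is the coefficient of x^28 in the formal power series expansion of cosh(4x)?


The Maclaurin series is cosh(t) = sum_{m>=0} t^(2m) / (2m)!, so substituting t = 4x, only even powers of x are nonzero, with coefficient of x^(2m) equal to 4^(2m) / (2m)!.
For x^28 the coefficient is 4^28/28! = 72057594037927936/304888344611713860501504000000 = 2147483648/9086380738369043484375.

2147483648/9086380738369043484375


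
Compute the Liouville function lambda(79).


The Liouville function is lambda(k) = (-1)^Omega(k), where Omega(k) counts the prime factors of k with multiplicity.
Factoring: 79 = 79, so Omega(79) = 1.
lambda(79) = (-1)^1 = -1.

-1


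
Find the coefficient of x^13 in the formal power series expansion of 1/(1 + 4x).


Write 1/(1 + c x) = 1/(1 - (-c) x) and apply the geometric-series identity
1/(1 - y) = sum_{k>=0} y^k to get 1/(1 + c x) = sum_{k>=0} (-c)^k x^k.
So the coefficient of x^k is (-c)^k = (-1)^k * c^k.
Here c = 4 and k = 13:
(-4)^13 = -1 * 67108864 = -67108864

-67108864


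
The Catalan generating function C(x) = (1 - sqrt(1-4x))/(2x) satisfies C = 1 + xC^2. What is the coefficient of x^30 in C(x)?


Substituting x -> x scales the n-th coefficient by 1, so [x^30] C(x) = C_30.
C_30 = C(2*30, 30)/(31) = 118264581564861424/31 = 3814986502092304.
= 3814986502092304.

3814986502092304


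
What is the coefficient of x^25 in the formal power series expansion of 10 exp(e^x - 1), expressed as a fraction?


exp(e^x - 1) is the exponential generating function for the Bell numbers Bell_k: exp(e^x - 1) = sum_{k>=0} Bell_k x^k / k!.
So the coefficient of x^25 in 10 exp(e^x - 1) is 10 Bell_25 / 25!.
Computing: Bell_25 = 4638590332229999353 and 25! = 15511210043330985984000000, giving
10 * 4638590332229999353/15511210043330985984000000 = 356814640940769181/119317000333315276800000.

356814640940769181/119317000333315276800000


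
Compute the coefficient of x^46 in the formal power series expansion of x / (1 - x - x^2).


Let f(x) = sum_{k>=0} a_k x^k. Multiplying f(x) * (1 - x - x^2) = x and matching coefficients gives a_0 = 0, a_1 = 1, and a_k = a_{k-1} + a_{k-2} for k >= 2. These are the Fibonacci numbers F_k.
Iterating from F_0 = 0, F_1 = 1:
F_0=0, F_1=1, F_2=1, F_3=2, F_4=3, F_5=5, F_6=8, F_7=13, F_8=21, F_9=34, ...
F_46 = 1836311903.

1836311903


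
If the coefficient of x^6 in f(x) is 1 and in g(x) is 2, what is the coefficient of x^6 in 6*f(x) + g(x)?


Scalar multiplication scales coefficients: 6 * 1 = 6.
Then add the g coefficient: 6 + 2
= 8

8


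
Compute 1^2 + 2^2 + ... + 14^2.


This power sum has a closed form given by Faulhaber's formula
sum_{k=1}^{m} k^p = (1 / (p + 1)) * sum_{j=0}^{p} C(p + 1, j) B_j m^(p + 1 - j),
but for small m direct computation is fastest:
1 + 4 + 9 + 16 + 25 + 36 + 49 + 64 + 81 + 100 + 121 + 144 + 169 + 196 = 1015.

1015


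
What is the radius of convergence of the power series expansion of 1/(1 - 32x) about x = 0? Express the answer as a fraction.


Expanding 1/(1 - 32x) = sum_{k>=0} 32^k x^k, the series converges when |32x| < 1, i.e., |x| < 1/32.
So the radius of convergence is 1/32 = 1/32.

1/32


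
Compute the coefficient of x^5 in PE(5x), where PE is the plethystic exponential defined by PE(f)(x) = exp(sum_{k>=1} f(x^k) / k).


With f(x) = 5x, the exponent is sum_{k>=1} 5 x^k / k = 5 * (-ln(1 - x)). Exponentiating:
PE(5x) = exp(-5 ln(1 - x)) = 1/(1 - x)^5.
By the negative binomial expansion, [x^n] 1/(1 - x)^5 = C(n + 4, 4).
For n = 5: C(9, 4) = 126.

126


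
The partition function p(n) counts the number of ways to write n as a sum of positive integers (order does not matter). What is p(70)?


Using the generating function prod_{k>=1} 1/(1-x^k), we compute p(70).
By dynamic programming over parts 1 through 70:
p(70) = 4087968

4087968


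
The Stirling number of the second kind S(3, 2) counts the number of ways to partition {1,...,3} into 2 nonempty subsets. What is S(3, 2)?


Using the explicit formula S(n,k) = (1/k!) sum_{j=0}^{k} (-1)^(k-j) C(k,j) j^n:
S(3, 2) = 3
Equivalently, S(n,k) is n! times the coefficient of x^n in the EGF (e^x - 1)^k / k!.

3


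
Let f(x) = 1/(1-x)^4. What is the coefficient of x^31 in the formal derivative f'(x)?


Differentiate: d/dx [ 1/(1-x)^r ] = r / (1-x)^(r+1).
Here r = 4, so f'(x) = 4 / (1-x)^5.
The expansion of 1/(1-x)^(r+1) has coefficient of x^n equal to C(n+r, r).
So the coefficient of x^31 in f'(x) is
4 * C(35, 4) = 4 * 52360 = 209440

209440


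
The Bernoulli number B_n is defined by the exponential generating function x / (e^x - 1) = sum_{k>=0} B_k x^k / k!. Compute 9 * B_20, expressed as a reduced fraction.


Bernoulli numbers can also be computed recursively via B_0 = 1 and sum_{j=0}^{m} C(m+1, j) B_j = 0 for m >= 1. Odd-index Bernoulli numbers vanish for k >= 3.
Computing B_20 = -174611/330, so 9 * B_20 = 9 * -174611/330 = -523833/110.

-523833/110


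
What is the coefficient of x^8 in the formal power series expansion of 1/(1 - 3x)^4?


The general identity 1/(1 - c x)^r = sum_{k>=0} c^k C(k + r - 1, r - 1) x^k follows by substituting y = c x into 1/(1 - y)^r = sum_{k>=0} C(k + r - 1, r - 1) y^k.
For c = 3, r = 4, k = 8:
3^8 * C(11, 3) = 6561 * 165 = 1082565.

1082565


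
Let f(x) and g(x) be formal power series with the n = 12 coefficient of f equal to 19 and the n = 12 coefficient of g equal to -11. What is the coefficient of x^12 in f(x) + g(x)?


Addition of formal power series is termwise.
The coefficient of x^12 in f + g = 19 + -11
= 8

8


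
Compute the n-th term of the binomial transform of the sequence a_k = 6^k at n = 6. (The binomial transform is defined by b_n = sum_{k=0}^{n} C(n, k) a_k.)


With a_k = 6^k, b_n = sum_{k=0}^{n} C(n, k) 6^k = (1 + 6)^n by the binomial theorem.
For n = 6: (1 + 6)^6 = 7^6 = 117649.

117649


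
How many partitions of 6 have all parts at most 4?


Using the generating function (1-x)^(-1)(1-x^2)^(-1)...(1-x^4)^(-1),
the coefficient of x^6 counts these restricted partitions.
Result = 9

9


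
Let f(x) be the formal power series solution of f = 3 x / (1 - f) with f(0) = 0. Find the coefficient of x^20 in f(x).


Apply Lagrange inversion: f = 3 x * phi(f) with phi(t) = 1/(1 - t), so
[x^n] f = 3^n * (1/n) [t^(n-1)] phi(t)^n = 3^n * (1/n) [t^(n-1)] (1 - t)^(-n) = 3^n * (1/n) C(2n - 2, n - 1) = 3^n * C_{n-1}.
For n = 20: C_19 = C(38, 19) / 20 = 35345263800/20 = 1767263190.
With the 3^20 = 3486784401 factor, the coefficient is 3486784401 * 1767263190 = 6162065723353499190.

6162065723353499190


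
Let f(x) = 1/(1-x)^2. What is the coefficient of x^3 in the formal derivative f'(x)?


Differentiate: d/dx [ 1/(1-x)^r ] = r / (1-x)^(r+1).
Here r = 2, so f'(x) = 2 / (1-x)^3.
The expansion of 1/(1-x)^(r+1) has coefficient of x^n equal to C(n+r, r).
So the coefficient of x^3 in f'(x) is
2 * C(5, 2) = 2 * 10 = 20

20


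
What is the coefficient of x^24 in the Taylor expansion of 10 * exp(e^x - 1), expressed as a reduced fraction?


exp(e^x - 1) = sum_{k>=0} Bell_k x^k / k!, where Bell_k is the k-th Bell number.
So the coefficient of x^24 is 10 * Bell_24 / 24!.
Computing: Bell_24 = 445958869294805289 and 24! = 620448401733239439360000, giving
10 * 445958869294805289/620448401733239439360000 = 148652956431601763/20681613391107981312000.

148652956431601763/20681613391107981312000


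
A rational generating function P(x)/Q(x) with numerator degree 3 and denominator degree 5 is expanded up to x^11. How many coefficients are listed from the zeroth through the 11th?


Expanding up to x^11 gives the coefficients for x^0, x^1, ..., x^11.
That is 11 + 1 = 12 coefficients in total.

12


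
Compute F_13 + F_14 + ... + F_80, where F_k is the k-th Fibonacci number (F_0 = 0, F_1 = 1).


Use the identity sum_{k=0}^{N} F_k = F_{N+2} - 1 (which follows from F_{k+2} - F_{k+1} = F_k). Then
sum_{k=13}^{80} F_k = (F_{82} - 1) - (F_{14} - 1) = F_{82} - F_{14}.
Computing: F_{82} = 61305790721611591, F_{14} = 377, so
Sum = 61305790721611591 - 377 = 61305790721611214.

61305790721611214


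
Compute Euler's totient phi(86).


phi(n) counts integers in [1, n] coprime to n. Using the multiplicative formula phi(n) = n * prod_{p | n} (1 - 1/p):
86 = 2 * 43, so
phi(86) = 86 * (1 - 1/2) * (1 - 1/43) = 42.

42


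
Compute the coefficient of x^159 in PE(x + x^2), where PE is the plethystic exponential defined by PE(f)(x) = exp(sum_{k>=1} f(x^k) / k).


With f(x) = x + x^2, the exponent is sum_{k>=1} (x^k + x^(2k)) / k = -ln(1 - x) - ln(1 - x^2). Exponentiating:
PE(x + x^2) = 1 / ((1 - x)(1 - x^2)).
This is the generating function for partitions of n into parts of size 1 or 2. The number of 2's can be any j in 0..79, and the rest are 1's, so
[x^159] = floor(159/2) + 1 = 80.

80


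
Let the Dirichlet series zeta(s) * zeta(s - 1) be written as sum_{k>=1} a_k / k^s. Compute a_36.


Convolution gives a_k = sum_{d | k} d * 1 = sum_{d | k} d = sigma(k), the sum of positive divisors of k.
For k = 36, the divisors are 1, 2, 3, 4, 6, 9, 12, 18, 36, so
sigma(36) = 1 + 2 + 3 + 4 + 6 + 9 + 12 + 18 + 36 = 91.

91


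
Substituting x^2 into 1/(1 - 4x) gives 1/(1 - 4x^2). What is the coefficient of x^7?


Since 1/(1 - 4x^2) only has even powers of x,
the coefficient of x^7 (odd) is 0.

0


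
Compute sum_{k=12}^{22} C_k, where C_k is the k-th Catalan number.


C_12 through C_22: 208012, 742900, 2674440, 9694845, 35357670, 129644790, 477638700, 1767263190, 6564120420, 24466267020, 91482563640
Sum = 208012 + 742900 + 2674440 + 9694845 + 35357670 + 129644790 + 477638700 + 1767263190 + 6564120420 + 24466267020 + 91482563640
= 124936175627

124936175627


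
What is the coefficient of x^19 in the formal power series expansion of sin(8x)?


The Maclaurin series is sin(t) = sum_{k>=0} (-1)^k t^(2k+1) / (2k+1)!, so substituting t = 8x, only odd powers of x are nonzero, with coefficient of x^(2k+1) equal to (-1)^k 8^(2k+1) / (2k+1)!.
Write 19 = 2*9 + 1, giving the coefficient (-1)^9 * 8^19 / 19! = -144115188075855872/121645100408832000 = -2199023255552/1856156927625.

-2199023255552/1856156927625


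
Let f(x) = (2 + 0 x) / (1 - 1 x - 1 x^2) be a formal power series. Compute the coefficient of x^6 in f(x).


Write f(x) = sum_{k>=0} a_k x^k. Multiplying both sides by 1 - 1 x - 1 x^2 gives
(1 - 1 x - 1 x^2) sum_{k>=0} a_k x^k = 2 + 0 x.
Matching coefficients:
 x^0: a_0 = 2
 x^1: a_1 - 1 a_0 = 0  =>  a_1 = 1*2 + 0 = 2
 x^k (k >= 2): a_k = 1 a_{k-1} + 1 a_{k-2}.
Iterating: a_2 = 4, a_3 = 6, a_4 = 10, a_5 = 16, a_6 = 26.
So the coefficient of x^6 is 26.

26


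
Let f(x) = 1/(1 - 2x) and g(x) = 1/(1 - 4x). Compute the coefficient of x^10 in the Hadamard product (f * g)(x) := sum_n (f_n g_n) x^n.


f has coefficients f_k = 2^k and g has coefficients g_k = 4^k, so the Hadamard product has coefficient (f*g)_k = 2^k * 4^k = 8^k.
For k = 10: 8^10 = 1073741824.

1073741824


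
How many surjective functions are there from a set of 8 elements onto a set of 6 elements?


By inclusion-exclusion on which target elements are missed, the number of surjections from an n-set onto a k-set is
surj(n, k) = sum_{j=0}^{k} (-1)^j C(k, j) (k - j)^n.
Equivalently surj(n, k) = k! * S(n, k), where S(n, k) is the Stirling number of the second kind.
For n = 8, k = 6:
S(8, 6) = 266, so
surj = 6! * 266 = 720 * 266 = 191520.

191520


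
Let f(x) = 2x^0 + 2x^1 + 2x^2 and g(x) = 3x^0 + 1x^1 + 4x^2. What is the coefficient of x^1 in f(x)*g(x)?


Cauchy product at x^1:
2*1 + 2*3
= 8

8


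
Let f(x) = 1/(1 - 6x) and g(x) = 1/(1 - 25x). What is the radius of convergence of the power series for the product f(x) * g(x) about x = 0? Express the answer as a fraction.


The radius of 1/(1 - 6x) is 1/6 (nearest singularity at x = 1/6), and the radius of 1/(1 - 25x) is 1/25.
The product f(x)*g(x) = 1/((1 - 6x)(1 - 25x)) has singularities at both 1/6 and 1/25, so its radius of convergence is the distance to the nearest one:
min(1/6, 1/25) = 1/25.

1/25


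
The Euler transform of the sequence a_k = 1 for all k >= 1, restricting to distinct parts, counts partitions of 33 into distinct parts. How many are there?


Partitions of 33 into distinct parts can be computed via generating function.
Product (1+x)(1+x^2)(1+x^3)...
The coefficient of x^33 = 448

448


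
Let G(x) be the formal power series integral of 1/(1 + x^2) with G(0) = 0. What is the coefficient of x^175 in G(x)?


1/(1 + x^2) = sum_{j>=0} (-1)^j x^(2j). Integrating termwise with G(0) = 0:
G(x) = sum_{j>=0} (-1)^j x^(2j+1) / (2j+1) = arctan(x).
Only odd powers are nonzero. For x^175 write 175 = 2*87 + 1, giving
(-1)^87 / 175 = -1/175 = -1/175.

-1/175


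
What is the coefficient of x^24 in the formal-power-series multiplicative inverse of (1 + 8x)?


The inverse is 1/(1 + 8x). Apply the geometric identity 1/(1 - y) = sum_{k>=0} y^k with y = -8x:
1/(1 + 8x) = sum_{k>=0} (-8)^k x^k.
So the coefficient of x^24 is (-8)^24 = 4722366482869645213696.

4722366482869645213696


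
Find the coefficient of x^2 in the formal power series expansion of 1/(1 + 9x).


Write 1/(1 + c x) = 1/(1 - (-c) x) and apply the geometric-series identity
1/(1 - y) = sum_{k>=0} y^k to get 1/(1 + c x) = sum_{k>=0} (-c)^k x^k.
So the coefficient of x^k is (-c)^k = (-1)^k * c^k.
Here c = 9 and k = 2:
(-9)^2 = 1 * 81 = 81

81


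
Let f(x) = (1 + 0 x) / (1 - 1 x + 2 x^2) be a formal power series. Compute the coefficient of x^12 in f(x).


Write f(x) = sum_{k>=0} a_k x^k. Multiplying both sides by 1 - 1 x + 2 x^2 gives
(1 - 1 x + 2 x^2) sum_{k>=0} a_k x^k = 1 + 0 x.
Matching coefficients:
 x^0: a_0 = 1
 x^1: a_1 - 1 a_0 = 0  =>  a_1 = 1*1 + 0 = 1
 x^k (k >= 2): a_k = 1 a_{k-1} - 2 a_{k-2}.
Iterating: a_2 = -1, a_3 = -3, a_4 = -1, a_5 = 5, a_6 = 7, a_7 = -3, a_8 = -17, a_9 = -11, a_10 = 23, a_11 = 45, a_12 = -1.
So the coefficient of x^12 is -1.

-1


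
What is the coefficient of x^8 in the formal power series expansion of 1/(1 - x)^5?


The expansion 1/(1 - x)^r = sum_{k>=0} C(k + r - 1, r - 1) x^k follows from the multiset / negative-binomial theorem (or from repeated differentiation of the geometric series).
For r = 5 and k = 8:
C(12, 4) = 479001600 / (24 * 40320) = 495.

495


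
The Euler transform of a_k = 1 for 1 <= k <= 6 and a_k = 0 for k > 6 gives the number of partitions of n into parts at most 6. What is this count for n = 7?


Partitions of 7 into parts at most 6:
Using generating function (1-x)^(-1)(1-x^2)^(-1)...(1-x^6)^(-1),
the coefficient of x^7 = 14

14


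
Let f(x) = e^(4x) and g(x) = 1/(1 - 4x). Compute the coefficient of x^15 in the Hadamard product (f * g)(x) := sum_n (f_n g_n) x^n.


Expanding: f_k = 4^k/k! (from e^(4x)) and g_k = 4^k (from 1/(1 - 4x)). So the Hadamard coefficient (f * g)_k = 4^k 4^k / k! = (16)^k / k!.
For k = 15: 16^15/15! = 1152921504606846976/1307674368000 = 562949953421312/638512875.

562949953421312/638512875


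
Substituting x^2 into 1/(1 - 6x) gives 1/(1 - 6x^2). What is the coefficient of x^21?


Since 1/(1 - 6x^2) only has even powers of x,
the coefficient of x^21 (odd) is 0.

0


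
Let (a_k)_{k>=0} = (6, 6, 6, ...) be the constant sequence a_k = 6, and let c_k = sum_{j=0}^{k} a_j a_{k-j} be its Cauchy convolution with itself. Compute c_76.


Since a_j = 6 for all j >= 0, the convolution sum becomes
c_k = sum_{j=0}^{k} 6 * 6 = 36 * (k + 1).
Equivalently, the generating function of (a_k) is 6/(1 - x) and its square is 36/(1 - x)^2 = sum_{k>=0} 36(k + 1) x^k.
For k = 76: 36 * 77 = 2772.

2772


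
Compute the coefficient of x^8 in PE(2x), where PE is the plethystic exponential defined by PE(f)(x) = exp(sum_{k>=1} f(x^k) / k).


With f(x) = 2x, the exponent is sum_{k>=1} 2 x^k / k = 2 * (-ln(1 - x)). Exponentiating:
PE(2x) = exp(-2 ln(1 - x)) = 1/(1 - x)^2.
By the negative binomial expansion, [x^n] 1/(1 - x)^2 = C(n + 1, 1).
For n = 8: C(9, 1) = 9.

9
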